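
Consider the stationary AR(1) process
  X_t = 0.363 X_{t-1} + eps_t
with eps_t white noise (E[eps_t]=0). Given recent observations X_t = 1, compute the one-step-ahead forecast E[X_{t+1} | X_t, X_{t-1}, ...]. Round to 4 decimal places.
E[X_{t+1} \mid \mathcal F_t] = 0.3630

For an AR(p) model X_t = c + sum_i phi_i X_{t-i} + eps_t, the
one-step-ahead conditional mean is
  E[X_{t+1} | X_t, ...] = c + sum_i phi_i X_{t+1-i}.
Substitute known values:
  E[X_{t+1} | ...] = (0.363) * (1)
                   = 0.3630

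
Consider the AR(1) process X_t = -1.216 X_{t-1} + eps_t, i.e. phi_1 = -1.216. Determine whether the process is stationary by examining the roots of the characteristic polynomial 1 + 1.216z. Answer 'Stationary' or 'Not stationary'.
\text{Not stationary}

The AR(p) characteristic polynomial is P(z) = 1 + 1.216z.
Stationarity requires all roots to lie outside the unit circle, i.e. |z| > 1 for every root.
This is linear in z: 1 + (1.216) z = 0  =>  z = -1/(1.216) = -0.822368,  |z| = 0.822368.
Moduli of all roots: 0.8224.
All moduli strictly greater than 1? No.
Verdict: Not stationary.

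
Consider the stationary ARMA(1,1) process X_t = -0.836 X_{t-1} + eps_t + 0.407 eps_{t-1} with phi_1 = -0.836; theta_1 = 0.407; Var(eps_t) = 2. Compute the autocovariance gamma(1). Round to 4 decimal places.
\gamma(1) = -1.8800

Multiply the model equation by X_{t-k} and take expectations. With theta_0 = psi_0 = 1 and psi_j the MA(infinity) weights, this gives
  gamma(k) - sum_i phi_i gamma(k-i) = c_k,
  c_k = sigma^2 * sum_{j=k..q} theta_j psi_{j-k}   (c_k = 0 for k > q),
using gamma(-m) = gamma(m).
psi-weights needed (psi_j = theta_j + sum_i phi_i psi_{j-i}):
  psi_1 = theta_1 + phi_1 = 0.407 + (-0.836) = -0.429
Right-hand sides:
  c_0 = sigma^2 (1 + theta_1 psi_1) = 2 * (1 + (0.407)(-0.429)) = 2 * 0.825397 = 1.650794
  c_1 = sigma^2 theta_1 = 2 * (0.407) = 0.814
  c_2 = 0
Equations for k = 0 and k = 1 (AR order 1):
  gamma(0) = phi_1 gamma(1) + c_0
  gamma(1) = phi_1 gamma(0) + c_1
Substituting the second into the first: gamma(0) (1 - phi_1^2) = c_0 + phi_1 c_1, so
  gamma(0) = (c_0 + phi_1 c_1) / (1 - phi_1^2) = (1.650794 + (-0.836)(0.814)) / (1 - (-0.836)^2) = 0.97029 / 0.301104 = 3.222441.
  gamma(1) = phi_1 gamma(0) + c_1 = (-0.836)(3.222441) + (0.814) = -1.879961.
Therefore gamma(1) = -1.8800 (to 4 decimal places).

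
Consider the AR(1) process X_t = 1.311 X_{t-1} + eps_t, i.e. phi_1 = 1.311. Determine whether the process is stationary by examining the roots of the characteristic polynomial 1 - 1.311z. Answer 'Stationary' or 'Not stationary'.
\text{Not stationary}

The AR(p) characteristic polynomial is P(z) = 1 - 1.311z.
Stationarity requires all roots to lie outside the unit circle, i.e. |z| > 1 for every root.
This is linear in z: 1 + (-1.311) z = 0  =>  z = -1/(-1.311) = 0.762777,  |z| = 0.762777.
Moduli of all roots: 0.7628.
All moduli strictly greater than 1? No.
Verdict: Not stationary.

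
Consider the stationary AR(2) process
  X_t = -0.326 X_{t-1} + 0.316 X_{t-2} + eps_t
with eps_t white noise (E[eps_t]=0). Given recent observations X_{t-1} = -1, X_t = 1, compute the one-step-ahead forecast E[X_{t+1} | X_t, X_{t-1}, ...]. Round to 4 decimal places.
E[X_{t+1} \mid \mathcal F_t] = -0.6420

For an AR(p) model X_t = c + sum_i phi_i X_{t-i} + eps_t, the
one-step-ahead conditional mean is
  E[X_{t+1} | X_t, ...] = c + sum_i phi_i X_{t+1-i}.
Substitute known values:
  E[X_{t+1} | ...] = (-0.326) * (1) + (0.316) * (-1)
                   = -0.6420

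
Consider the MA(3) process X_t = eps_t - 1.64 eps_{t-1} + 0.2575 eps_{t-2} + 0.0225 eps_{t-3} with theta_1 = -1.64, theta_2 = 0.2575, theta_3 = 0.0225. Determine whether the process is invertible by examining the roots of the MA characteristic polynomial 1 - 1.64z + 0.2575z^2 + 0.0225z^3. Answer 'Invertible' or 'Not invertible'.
\text{Not invertible}

The MA(q) characteristic polynomial is P(z) = 1 - 1.64z + 0.2575z^2 + 0.0225z^3.
Invertibility requires all roots to lie outside the unit circle, i.e. |z| > 1 for every root.
Degree 3: look for a simple real root z0 first, then factor out (1 - z/z0) and solve the remaining quadratic.
Testing z0 = 4: P(4) = 1 + (-1.64)(4) + (0.2575)(4)^2 + (0.0225)(4)^3
  = 1 + (-6.56) + (4.12) + (1.44) = 0.  So z_0 = 4 is a root, |z_0| = 4.
Divide out the factor (1 - 0.25 z) = (1 - z/z0) (since 1/z0 = 0.25):
  P(z) = (1 - 0.25 z)(1 + (-1.39) z + (-0.09) z^2)
  [check: z-coef -1.39 - (0.25) = -1.64; z^2-coef -0.09 - (0.25)(-1.39) = 0.2575; z^3-coef -(0.25)(-0.09) = 0.0225.]
Remaining roots from the quadratic factor 1 + (-1.39) z + (-0.09) z^2:
  Set 1 + (-1.39) z + (-0.09) z^2 = 0, i.e. a z^2 + b z + c = 0 with a = -0.09, b = -1.39, c = 1.
  Discriminant D = b^2 - 4ac = (-1.39)^2 - 4*(-0.09)*1 = 1.9321 - (-0.36) = 2.2921.
  D >= 0, so the roots are real: z = (-b +/- sqrt(D)) / (2a) = (1.39 +/- 1.513968) / (-0.18).
    z_1 = (1.39 + 1.513968) / (-0.18) = -16.1332,   |z_1| = 16.1332.
    z_2 = (1.39 - 1.513968) / (-0.18) = 0.6887,   |z_2| = 0.6887.
Moduli of all roots: 4.0000, 16.1332, 0.6887.
All moduli strictly greater than 1? No.
Verdict: Not invertible.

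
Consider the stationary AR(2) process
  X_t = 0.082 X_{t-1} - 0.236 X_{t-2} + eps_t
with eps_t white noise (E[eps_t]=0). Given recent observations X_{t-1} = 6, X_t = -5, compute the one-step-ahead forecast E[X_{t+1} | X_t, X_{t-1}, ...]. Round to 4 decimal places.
E[X_{t+1} \mid \mathcal F_t] = -1.8260

For an AR(p) model X_t = c + sum_i phi_i X_{t-i} + eps_t, the
one-step-ahead conditional mean is
  E[X_{t+1} | X_t, ...] = c + sum_i phi_i X_{t+1-i}.
Substitute known values:
  E[X_{t+1} | ...] = (0.082) * (-5) + (-0.236) * (6)
                   = -1.8260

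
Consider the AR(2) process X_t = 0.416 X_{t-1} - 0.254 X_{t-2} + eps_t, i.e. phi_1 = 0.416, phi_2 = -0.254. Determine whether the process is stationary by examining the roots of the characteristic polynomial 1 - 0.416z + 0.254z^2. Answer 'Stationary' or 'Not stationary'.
\text{Stationary}

The AR(p) characteristic polynomial is P(z) = 1 - 0.416z + 0.254z^2.
Stationarity requires all roots to lie outside the unit circle, i.e. |z| > 1 for every root.
Set 1 + (-0.416) z + (0.254) z^2 = 0, i.e. a z^2 + b z + c = 0 with a = 0.254, b = -0.416, c = 1.
Discriminant D = b^2 - 4ac = (-0.416)^2 - 4*(0.254)*1 = 0.173056 - (1.016) = -0.842944.
D < 0, so the roots are the complex-conjugate pair z = (-b +/- i sqrt(-D)) / (2a) = 0.8189 +/- 1.8073i.
For a conjugate pair |z|^2 = z * conj(z) = (product of roots) = c/a = 1/(0.254) = 3.937008, so |z| = sqrt(3.937008) = 1.9842 for both roots.
Moduli of all roots: 1.9842, 1.9842.
All moduli strictly greater than 1? Yes.
Verdict: Stationary.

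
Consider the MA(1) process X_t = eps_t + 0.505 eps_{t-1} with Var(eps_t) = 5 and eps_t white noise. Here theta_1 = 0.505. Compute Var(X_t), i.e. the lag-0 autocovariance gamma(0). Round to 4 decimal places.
\gamma(0) = 6.2751

For an MA(q) process X_t = eps_t + sum_i theta_i eps_{t-i} with
Var(eps_t) = sigma^2, the variance is
  gamma(0) = sigma^2 * (1 + sum_i theta_i^2).
  sum_i theta_i^2 = (0.505)^2 = 0.255025.
  gamma(0) = 5 * (1 + 0.255025) = 5 * 1.255025 = 6.275125, which rounds to 6.2751.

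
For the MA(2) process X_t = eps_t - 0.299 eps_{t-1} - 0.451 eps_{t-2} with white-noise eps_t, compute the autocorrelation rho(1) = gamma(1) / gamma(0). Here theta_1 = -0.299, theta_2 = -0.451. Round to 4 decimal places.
\rho(1) = -0.1270

For an MA(q) process with theta_0 = 1, the autocovariance is
  gamma(k) = sigma^2 * sum_{i=0..q-k} theta_i * theta_{i+k},
and rho(k) = gamma(k) / gamma(0). Sigma^2 cancels.
  numerator   = (1)*(-0.299) + (-0.299)*(-0.451) = -0.164151.
  denominator = (1)^2 + (-0.299)^2 + (-0.451)^2 = 1.292802.
  rho(1) = -0.164151 / 1.292802 = -0.1270.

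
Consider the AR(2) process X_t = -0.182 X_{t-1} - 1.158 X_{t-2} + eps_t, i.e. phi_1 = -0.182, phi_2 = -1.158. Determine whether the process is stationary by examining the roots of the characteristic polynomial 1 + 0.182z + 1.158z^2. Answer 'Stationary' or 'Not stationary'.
\text{Not stationary}

The AR(p) characteristic polynomial is P(z) = 1 + 0.182z + 1.158z^2.
Stationarity requires all roots to lie outside the unit circle, i.e. |z| > 1 for every root.
Set 1 + (0.182) z + (1.158) z^2 = 0, i.e. a z^2 + b z + c = 0 with a = 1.158, b = 0.182, c = 1.
Discriminant D = b^2 - 4ac = (0.182)^2 - 4*(1.158)*1 = 0.033124 - (4.632) = -4.598876.
D < 0, so the roots are the complex-conjugate pair z = (-b +/- i sqrt(-D)) / (2a) = -0.0786 +/- 0.9259i.
For a conjugate pair |z|^2 = z * conj(z) = (product of roots) = c/a = 1/(1.158) = 0.863558, so |z| = sqrt(0.863558) = 0.9293 for both roots.
Moduli of all roots: 0.9293, 0.9293.
All moduli strictly greater than 1? No.
Verdict: Not stationary.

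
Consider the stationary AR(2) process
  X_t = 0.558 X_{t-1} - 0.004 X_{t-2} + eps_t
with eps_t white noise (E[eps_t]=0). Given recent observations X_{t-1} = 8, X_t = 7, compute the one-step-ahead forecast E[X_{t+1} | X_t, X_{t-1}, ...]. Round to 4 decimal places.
E[X_{t+1} \mid \mathcal F_t] = 3.8740

For an AR(p) model X_t = c + sum_i phi_i X_{t-i} + eps_t, the
one-step-ahead conditional mean is
  E[X_{t+1} | X_t, ...] = c + sum_i phi_i X_{t+1-i}.
Substitute known values:
  E[X_{t+1} | ...] = (0.558) * (7) + (-0.004) * (8)
                   = 3.8740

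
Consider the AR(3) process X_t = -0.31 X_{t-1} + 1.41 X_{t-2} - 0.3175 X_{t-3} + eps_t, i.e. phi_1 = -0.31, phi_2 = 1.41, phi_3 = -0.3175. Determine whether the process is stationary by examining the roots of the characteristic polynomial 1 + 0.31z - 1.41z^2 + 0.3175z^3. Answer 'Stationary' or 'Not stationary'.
\text{Not stationary}

The AR(p) characteristic polynomial is P(z) = 1 + 0.31z - 1.41z^2 + 0.3175z^3.
Stationarity requires all roots to lie outside the unit circle, i.e. |z| > 1 for every root.
Degree 3: look for a simple real root z0 first, then factor out (1 - z/z0) and solve the remaining quadratic.
Testing z0 = 4: P(4) = 1 + (0.31)(4) + (-1.41)(4)^2 + (0.3175)(4)^3
  = 1 + (1.24) + (-22.56) + (20.32) = 0.  So z_0 = 4 is a root, |z_0| = 4.
Divide out the factor (1 - 0.25 z) = (1 - z/z0) (since 1/z0 = 0.25):
  P(z) = (1 - 0.25 z)(1 + (0.56) z + (-1.27) z^2)
  [check: z-coef 0.56 - (0.25) = 0.31; z^2-coef -1.27 - (0.25)(0.56) = -1.41; z^3-coef -(0.25)(-1.27) = 0.3175.]
Remaining roots from the quadratic factor 1 + (0.56) z + (-1.27) z^2:
  Set 1 + (0.56) z + (-1.27) z^2 = 0, i.e. a z^2 + b z + c = 0 with a = -1.27, b = 0.56, c = 1.
  Discriminant D = b^2 - 4ac = (0.56)^2 - 4*(-1.27)*1 = 0.3136 - (-5.08) = 5.3936.
  D >= 0, so the roots are real: z = (-b +/- sqrt(D)) / (2a) = (-0.56 +/- 2.322413) / (-2.54).
    z_1 = (-0.56 + 2.322413) / (-2.54) = -0.6939,   |z_1| = 0.6939.
    z_2 = (-0.56 - 2.322413) / (-2.54) = 1.1348,   |z_2| = 1.1348.
Moduli of all roots: 4.0000, 0.6939, 1.1348.
All moduli strictly greater than 1? No.
Verdict: Not stationary.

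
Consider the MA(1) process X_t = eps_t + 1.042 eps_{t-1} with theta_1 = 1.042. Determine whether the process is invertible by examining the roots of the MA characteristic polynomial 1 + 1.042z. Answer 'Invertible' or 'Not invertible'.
\text{Not invertible}

The MA(q) characteristic polynomial is P(z) = 1 + 1.042z.
Invertibility requires all roots to lie outside the unit circle, i.e. |z| > 1 for every root.
This is linear in z: 1 + (1.042) z = 0  =>  z = -1/(1.042) = -0.959693,  |z| = 0.959693.
Moduli of all roots: 0.9597.
All moduli strictly greater than 1? No.
Verdict: Not invertible.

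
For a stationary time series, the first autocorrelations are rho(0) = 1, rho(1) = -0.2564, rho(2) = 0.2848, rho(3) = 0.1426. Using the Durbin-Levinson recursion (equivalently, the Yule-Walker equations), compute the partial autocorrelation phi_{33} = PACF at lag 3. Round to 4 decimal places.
\phi_{33} = 0.2929

The PACF at lag k is phi_{kk}, the last component of the solution
to the Yule-Walker system G_k phi = r_k where
  (G_k)_{ij} = rho(|i - j|), (r_k)_i = rho(i), i,j = 1..k.
Equivalently, Durbin-Levinson gives phi_{kk} iteratively:
  phi_{11} = rho(1)
  phi_{kk} = [rho(k) - sum_{j=1..k-1} phi_{k-1,j} rho(k-j)]
            / [1 - sum_{j=1..k-1} phi_{k-1,j} rho(j)],
  phi_{k,j} = phi_{k-1,j} - phi_{kk} phi_{k-1,k-j},  j = 1..k-1.
Step k = 1:
  phi_11 = rho(1) = -0.2564.
Step k = 2:
  phi_22 = [rho(2) - phi_11 rho(1)] / [1 - phi_11 rho(1)] = [0.2848 - (-0.2564)(-0.2564)] / [1 - (-0.2564)(-0.2564)]
         = 0.21905904 / 0.93425904 = 0.234474.
  Update: phi_21 = phi_11 - phi_22 phi_11 = -0.2564 - (0.234474)(-0.2564) = -0.196281.
Step k = 3:
  phi_33 = [rho(3) - phi_21 rho(2) - phi_22 rho(1)] / [1 - phi_21 rho(1) - phi_22 rho(2)]
    numerator   = 0.1426 - (-0.196281)(0.2848) - (0.234474)(-0.2564) = 0.25861984
    denominator = 1 - (-0.196281)(-0.2564) - (0.234474)(0.2848) = 0.88289549
  phi_33 = 0.25861984 / 0.88289549 = 0.2929.
Therefore phi_{33} = 0.2929.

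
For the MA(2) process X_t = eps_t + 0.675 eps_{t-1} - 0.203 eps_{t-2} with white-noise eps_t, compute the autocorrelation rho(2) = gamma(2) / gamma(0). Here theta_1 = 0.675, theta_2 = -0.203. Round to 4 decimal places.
\rho(2) = -0.1356

For an MA(q) process with theta_0 = 1, the autocovariance is
  gamma(k) = sigma^2 * sum_{i=0..q-k} theta_i * theta_{i+k},
and rho(k) = gamma(k) / gamma(0). Sigma^2 cancels.
  numerator   = (1)*(-0.203) = -0.203.
  denominator = (1)^2 + (0.675)^2 + (-0.203)^2 = 1.496834.
  rho(2) = -0.203 / 1.496834 = -0.1356.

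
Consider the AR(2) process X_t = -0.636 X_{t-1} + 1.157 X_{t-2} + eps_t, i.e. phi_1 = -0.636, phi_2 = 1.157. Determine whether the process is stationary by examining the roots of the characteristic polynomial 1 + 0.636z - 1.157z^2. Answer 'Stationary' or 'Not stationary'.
\text{Not stationary}

The AR(p) characteristic polynomial is P(z) = 1 + 0.636z - 1.157z^2.
Stationarity requires all roots to lie outside the unit circle, i.e. |z| > 1 for every root.
Set 1 + (0.636) z + (-1.157) z^2 = 0, i.e. a z^2 + b z + c = 0 with a = -1.157, b = 0.636, c = 1.
Discriminant D = b^2 - 4ac = (0.636)^2 - 4*(-1.157)*1 = 0.404496 - (-4.628) = 5.032496.
D >= 0, so the roots are real: z = (-b +/- sqrt(D)) / (2a) = (-0.636 +/- 2.243323) / (-2.314).
  z_1 = (-0.636 + 2.243323) / (-2.314) = -0.6946,   |z_1| = 0.6946.
  z_2 = (-0.636 - 2.243323) / (-2.314) = 1.2443,   |z_2| = 1.2443.
Moduli of all roots: 0.6946, 1.2443.
All moduli strictly greater than 1? No.
Verdict: Not stationary.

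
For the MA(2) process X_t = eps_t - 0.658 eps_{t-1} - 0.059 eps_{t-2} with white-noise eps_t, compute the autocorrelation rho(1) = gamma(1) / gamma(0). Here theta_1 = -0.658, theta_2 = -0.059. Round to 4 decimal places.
\rho(1) = -0.4310

For an MA(q) process with theta_0 = 1, the autocovariance is
  gamma(k) = sigma^2 * sum_{i=0..q-k} theta_i * theta_{i+k},
and rho(k) = gamma(k) / gamma(0). Sigma^2 cancels.
  numerator   = (1)*(-0.658) + (-0.658)*(-0.059) = -0.619178.
  denominator = (1)^2 + (-0.658)^2 + (-0.059)^2 = 1.436445.
  rho(1) = -0.619178 / 1.436445 = -0.4310.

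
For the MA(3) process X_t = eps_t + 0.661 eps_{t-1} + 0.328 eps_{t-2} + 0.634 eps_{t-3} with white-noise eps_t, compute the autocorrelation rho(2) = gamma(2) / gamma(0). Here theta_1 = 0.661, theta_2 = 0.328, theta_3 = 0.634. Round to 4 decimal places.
\rho(2) = 0.3838

For an MA(q) process with theta_0 = 1, the autocovariance is
  gamma(k) = sigma^2 * sum_{i=0..q-k} theta_i * theta_{i+k},
and rho(k) = gamma(k) / gamma(0). Sigma^2 cancels.
  numerator   = (1)*(0.328) + (0.661)*(0.634) = 0.747074.
  denominator = (1)^2 + (0.661)^2 + (0.328)^2 + (0.634)^2 = 1.946461.
  rho(2) = 0.747074 / 1.946461 = 0.3838.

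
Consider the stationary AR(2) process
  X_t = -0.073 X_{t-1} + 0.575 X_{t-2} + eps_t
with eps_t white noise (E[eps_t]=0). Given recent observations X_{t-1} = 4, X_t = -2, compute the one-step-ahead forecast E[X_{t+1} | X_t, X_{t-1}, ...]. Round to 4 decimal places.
E[X_{t+1} \mid \mathcal F_t] = 2.4460

For an AR(p) model X_t = c + sum_i phi_i X_{t-i} + eps_t, the
one-step-ahead conditional mean is
  E[X_{t+1} | X_t, ...] = c + sum_i phi_i X_{t+1-i}.
Substitute known values:
  E[X_{t+1} | ...] = (-0.073) * (-2) + (0.575) * (4)
                   = 2.4460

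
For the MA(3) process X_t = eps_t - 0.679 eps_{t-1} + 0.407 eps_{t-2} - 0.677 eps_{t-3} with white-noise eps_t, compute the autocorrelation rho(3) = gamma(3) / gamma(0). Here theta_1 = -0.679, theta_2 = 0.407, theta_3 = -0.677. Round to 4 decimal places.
\rho(3) = -0.3247

For an MA(q) process with theta_0 = 1, the autocovariance is
  gamma(k) = sigma^2 * sum_{i=0..q-k} theta_i * theta_{i+k},
and rho(k) = gamma(k) / gamma(0). Sigma^2 cancels.
  numerator   = (1)*(-0.677) = -0.677.
  denominator = (1)^2 + (-0.679)^2 + (0.407)^2 + (-0.677)^2 = 2.085019.
  rho(3) = -0.677 / 2.085019 = -0.3247.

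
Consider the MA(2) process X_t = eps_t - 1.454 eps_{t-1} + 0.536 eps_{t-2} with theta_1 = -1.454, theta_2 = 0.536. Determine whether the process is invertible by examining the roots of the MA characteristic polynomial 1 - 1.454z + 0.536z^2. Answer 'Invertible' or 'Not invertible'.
\text{Invertible}

The MA(q) characteristic polynomial is P(z) = 1 - 1.454z + 0.536z^2.
Invertibility requires all roots to lie outside the unit circle, i.e. |z| > 1 for every root.
Set 1 + (-1.454) z + (0.536) z^2 = 0, i.e. a z^2 + b z + c = 0 with a = 0.536, b = -1.454, c = 1.
Discriminant D = b^2 - 4ac = (-1.454)^2 - 4*(0.536)*1 = 2.114116 - (2.144) = -0.029884.
D < 0, so the roots are the complex-conjugate pair z = (-b +/- i sqrt(-D)) / (2a) = 1.3563 +/- 0.1613i.
For a conjugate pair |z|^2 = z * conj(z) = (product of roots) = c/a = 1/(0.536) = 1.865672, so |z| = sqrt(1.865672) = 1.3659 for both roots.
Moduli of all roots: 1.3659, 1.3659.
All moduli strictly greater than 1? Yes.
Verdict: Invertible.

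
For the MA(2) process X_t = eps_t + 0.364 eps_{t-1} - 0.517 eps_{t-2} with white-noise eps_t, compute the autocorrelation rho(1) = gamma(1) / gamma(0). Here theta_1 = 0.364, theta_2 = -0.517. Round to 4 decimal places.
\rho(1) = 0.1256

For an MA(q) process with theta_0 = 1, the autocovariance is
  gamma(k) = sigma^2 * sum_{i=0..q-k} theta_i * theta_{i+k},
and rho(k) = gamma(k) / gamma(0). Sigma^2 cancels.
  numerator   = (1)*(0.364) + (0.364)*(-0.517) = 0.175812.
  denominator = (1)^2 + (0.364)^2 + (-0.517)^2 = 1.399785.
  rho(1) = 0.175812 / 1.399785 = 0.1256.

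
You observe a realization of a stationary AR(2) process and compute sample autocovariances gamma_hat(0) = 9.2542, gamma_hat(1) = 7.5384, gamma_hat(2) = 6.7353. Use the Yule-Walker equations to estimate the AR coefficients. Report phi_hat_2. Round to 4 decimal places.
\hat\phi_{2} = 0.1910

The Yule-Walker equations for an AR(p) process read, in matrix form,
  Gamma_p phi = r_p,   with   (Gamma_p)_{ij} = gamma(|i - j|),
                       (r_p)_i = gamma(i),   i,j = 1..p.
Substitute the sample gammas (Toeplitz matrix and right-hand side of size 2):
  Gamma_p = [[9.2542, 7.5384], [7.5384, 9.2542]]
  r_p     = [7.5384, 6.7353]
Written out:
  9.2542 phi_1 + 7.5384 phi_2 = 7.5384
  7.5384 phi_1 + 9.2542 phi_2 = 6.7353
Solve by Cramer's rule:
  det = gamma(0)^2 - gamma(1)^2 = (9.2542)^2 - (7.5384)^2 = 85.64021764 - 56.82747456 = 28.81274308
  phi_hat_1 = [gamma(1) gamma(0) - gamma(1) gamma(2)] / det = [(7.5384)(9.2542) - (7.5384)(6.7353)] / 28.81274308 = 18.98847576 / 28.81274308 = 0.659
  phi_hat_2 = [gamma(0) gamma(2) - gamma(1)^2] / det = [(9.2542)(6.7353) - (7.5384)^2] / 28.81274308 = 5.5023387 / 28.81274308 = 0.191
So phi_hat = [0.6590, 0.1910].
Therefore phi_hat_2 = 0.1910.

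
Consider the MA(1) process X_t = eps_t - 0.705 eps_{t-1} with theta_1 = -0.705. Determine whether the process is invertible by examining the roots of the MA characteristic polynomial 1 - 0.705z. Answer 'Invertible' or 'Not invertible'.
\text{Invertible}

The MA(q) characteristic polynomial is P(z) = 1 - 0.705z.
Invertibility requires all roots to lie outside the unit circle, i.e. |z| > 1 for every root.
This is linear in z: 1 + (-0.705) z = 0  =>  z = -1/(-0.705) = 1.41844,  |z| = 1.41844.
Moduli of all roots: 1.4184.
All moduli strictly greater than 1? Yes.
Verdict: Invertible.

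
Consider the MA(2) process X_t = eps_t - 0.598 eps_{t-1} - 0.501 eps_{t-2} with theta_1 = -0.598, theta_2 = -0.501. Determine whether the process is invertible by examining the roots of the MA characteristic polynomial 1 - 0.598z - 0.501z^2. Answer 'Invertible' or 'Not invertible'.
\text{Not invertible}

The MA(q) characteristic polynomial is P(z) = 1 - 0.598z - 0.501z^2.
Invertibility requires all roots to lie outside the unit circle, i.e. |z| > 1 for every root.
Set 1 + (-0.598) z + (-0.501) z^2 = 0, i.e. a z^2 + b z + c = 0 with a = -0.501, b = -0.598, c = 1.
Discriminant D = b^2 - 4ac = (-0.598)^2 - 4*(-0.501)*1 = 0.357604 - (-2.004) = 2.361604.
D >= 0, so the roots are real: z = (-b +/- sqrt(D)) / (2a) = (0.598 +/- 1.536751) / (-1.002).
  z_1 = (0.598 + 1.536751) / (-1.002) = -2.1305,   |z_1| = 2.1305.
  z_2 = (0.598 - 1.536751) / (-1.002) = 0.9369,   |z_2| = 0.9369.
Moduli of all roots: 2.1305, 0.9369.
All moduli strictly greater than 1? No.
Verdict: Not invertible.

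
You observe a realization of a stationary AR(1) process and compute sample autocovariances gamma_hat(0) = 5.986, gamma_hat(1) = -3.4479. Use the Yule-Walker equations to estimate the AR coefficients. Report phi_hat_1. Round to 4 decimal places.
\hat\phi_{1} = -0.5760

The Yule-Walker equations for an AR(p) process read, in matrix form,
  Gamma_p phi = r_p,   with   (Gamma_p)_{ij} = gamma(|i - j|),
                       (r_p)_i = gamma(i),   i,j = 1..p.
Substitute the sample gammas (Toeplitz matrix and right-hand side of size 1):
  Gamma_p = [[5.986]]
  r_p     = [-3.4479]
With p = 1 this is the single equation gamma(0) phi_1 = gamma(1):
  phi_hat_1 = gamma(1) / gamma(0) = -3.4479 / 5.986 = -0.5760.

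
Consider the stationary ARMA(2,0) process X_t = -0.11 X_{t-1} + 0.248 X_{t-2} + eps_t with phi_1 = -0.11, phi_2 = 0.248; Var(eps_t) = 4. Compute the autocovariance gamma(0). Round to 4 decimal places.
\gamma(0) = 4.3553

Multiply the model equation by X_{t-k} and take expectations. With theta_0 = psi_0 = 1 and psi_j the MA(infinity) weights, this gives
  gamma(k) - sum_i phi_i gamma(k-i) = c_k,
  c_k = sigma^2 * sum_{j=k..q} theta_j psi_{j-k}   (c_k = 0 for k > q),
using gamma(-m) = gamma(m).
Pure AR (q = 0): c_0 = sigma^2 = 4, c_k = 0 for k >= 1.
Equations for k = 0, 1, 2 (AR order 2, c_2 = 0):
  (E0) gamma(0) = phi_1 gamma(1) + phi_2 gamma(2) + c_0
  (E1) gamma(1) = phi_1 gamma(0) + phi_2 gamma(1) + c_1
  (E2) gamma(2) = phi_1 gamma(1) + phi_2 gamma(0)
From (E1): gamma(1) = A gamma(0) + B with
  A = phi_1 / (1 - phi_2) = -0.11 / 0.752 = -0.146277,   B = c_1 / (1 - phi_2) = 0 / 0.752 = 0.
Insert (E2) into (E0): gamma(0) (1 - phi_2^2) = phi_1 (1 + phi_2) gamma(1) + c_0.
  phi_1 (1 + phi_2) = (-0.11)(1.248) = -0.13728,   1 - phi_2^2 = 0.938496.
Replace gamma(1) by A gamma(0) + B and collect gamma(0):
  gamma(0) [0.938496 - (-0.13728)(-0.146277)] = c_0 = 4
  gamma(0) * 0.918415 = 4
  gamma(0) = 4 / 0.918415 = 4.355329.
Therefore gamma(0) = 4.3553 (to 4 decimal places).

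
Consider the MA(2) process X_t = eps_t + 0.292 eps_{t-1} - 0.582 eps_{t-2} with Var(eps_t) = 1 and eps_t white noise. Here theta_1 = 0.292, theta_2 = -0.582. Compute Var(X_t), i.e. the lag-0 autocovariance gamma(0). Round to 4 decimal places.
\gamma(0) = 1.4240

For an MA(q) process X_t = eps_t + sum_i theta_i eps_{t-i} with
Var(eps_t) = sigma^2, the variance is
  gamma(0) = sigma^2 * (1 + sum_i theta_i^2).
  sum_i theta_i^2 = (0.292)^2 + (-0.582)^2 = 0.085264 + 0.338724 = 0.423988.
  gamma(0) = 1 * (1 + 0.423988) = 1 * 1.423988 = 1.423988, which rounds to 1.4240.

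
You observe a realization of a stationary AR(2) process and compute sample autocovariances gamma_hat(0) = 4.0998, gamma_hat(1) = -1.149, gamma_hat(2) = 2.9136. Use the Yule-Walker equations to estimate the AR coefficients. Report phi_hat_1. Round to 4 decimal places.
\hat\phi_{1} = -0.0880

The Yule-Walker equations for an AR(p) process read, in matrix form,
  Gamma_p phi = r_p,   with   (Gamma_p)_{ij} = gamma(|i - j|),
                       (r_p)_i = gamma(i),   i,j = 1..p.
Substitute the sample gammas (Toeplitz matrix and right-hand side of size 2):
  Gamma_p = [[4.0998, -1.149], [-1.149, 4.0998]]
  r_p     = [-1.149, 2.9136]
Written out:
  4.0998 phi_1 - 1.149 phi_2 = -1.149
  -1.149 phi_1 + 4.0998 phi_2 = 2.9136
Solve by Cramer's rule:
  det = gamma(0)^2 - gamma(1)^2 = (4.0998)^2 - (-1.149)^2 = 16.80836004 - 1.320201 = 15.48815904
  phi_hat_1 = [gamma(1) gamma(0) - gamma(1) gamma(2)] / det = [(-1.149)(4.0998) - (-1.149)(2.9136)] / 15.48815904 = -1.3629438 / 15.48815904 = -0.088
  phi_hat_2 = [gamma(0) gamma(2) - gamma(1)^2] / det = [(4.0998)(2.9136) - (-1.149)^2] / 15.48815904 = 10.62497628 / 15.48815904 = 0.686
So phi_hat = [-0.0880, 0.6860].
Therefore phi_hat_1 = -0.0880.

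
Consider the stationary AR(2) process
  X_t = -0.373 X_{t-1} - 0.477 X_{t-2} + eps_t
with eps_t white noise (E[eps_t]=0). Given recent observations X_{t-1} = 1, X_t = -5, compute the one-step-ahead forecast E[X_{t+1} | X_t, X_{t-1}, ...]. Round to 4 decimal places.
E[X_{t+1} \mid \mathcal F_t] = 1.3880

For an AR(p) model X_t = c + sum_i phi_i X_{t-i} + eps_t, the
one-step-ahead conditional mean is
  E[X_{t+1} | X_t, ...] = c + sum_i phi_i X_{t+1-i}.
Substitute known values:
  E[X_{t+1} | ...] = (-0.373) * (-5) + (-0.477) * (1)
                   = 1.3880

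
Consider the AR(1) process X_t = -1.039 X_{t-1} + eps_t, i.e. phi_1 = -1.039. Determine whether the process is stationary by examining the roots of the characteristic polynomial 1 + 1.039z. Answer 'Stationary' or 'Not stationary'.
\text{Not stationary}

The AR(p) characteristic polynomial is P(z) = 1 + 1.039z.
Stationarity requires all roots to lie outside the unit circle, i.e. |z| > 1 for every root.
This is linear in z: 1 + (1.039) z = 0  =>  z = -1/(1.039) = -0.962464,  |z| = 0.962464.
Moduli of all roots: 0.9625.
All moduli strictly greater than 1? No.
Verdict: Not stationary.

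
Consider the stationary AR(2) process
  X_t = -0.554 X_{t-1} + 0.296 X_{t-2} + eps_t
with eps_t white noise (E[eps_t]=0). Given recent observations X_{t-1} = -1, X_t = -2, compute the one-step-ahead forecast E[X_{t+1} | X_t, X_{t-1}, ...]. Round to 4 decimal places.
E[X_{t+1} \mid \mathcal F_t] = 0.8120

For an AR(p) model X_t = c + sum_i phi_i X_{t-i} + eps_t, the
one-step-ahead conditional mean is
  E[X_{t+1} | X_t, ...] = c + sum_i phi_i X_{t+1-i}.
Substitute known values:
  E[X_{t+1} | ...] = (-0.554) * (-2) + (0.296) * (-1)
                   = 0.8120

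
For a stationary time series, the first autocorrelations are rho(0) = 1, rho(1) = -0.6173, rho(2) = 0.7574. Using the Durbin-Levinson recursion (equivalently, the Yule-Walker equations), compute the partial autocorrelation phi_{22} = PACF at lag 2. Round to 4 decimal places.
\phi_{22} = 0.6080

The PACF at lag k is phi_{kk}, the last component of the solution
to the Yule-Walker system G_k phi = r_k where
  (G_k)_{ij} = rho(|i - j|), (r_k)_i = rho(i), i,j = 1..k.
Equivalently, Durbin-Levinson gives phi_{kk} iteratively:
  phi_{11} = rho(1)
  phi_{kk} = [rho(k) - sum_{j=1..k-1} phi_{k-1,j} rho(k-j)]
            / [1 - sum_{j=1..k-1} phi_{k-1,j} rho(j)],
  phi_{k,j} = phi_{k-1,j} - phi_{kk} phi_{k-1,k-j},  j = 1..k-1.
Step k = 1:
  phi_11 = rho(1) = -0.6173.
Step k = 2:
  phi_22 = [rho(2) - phi_11 rho(1)] / [1 - phi_11 rho(1)] = [0.7574 - (-0.6173)(-0.6173)] / [1 - (-0.6173)(-0.6173)]
         = 0.37634071 / 0.61894071 = 0.608.
Therefore phi_{22} = 0.6080.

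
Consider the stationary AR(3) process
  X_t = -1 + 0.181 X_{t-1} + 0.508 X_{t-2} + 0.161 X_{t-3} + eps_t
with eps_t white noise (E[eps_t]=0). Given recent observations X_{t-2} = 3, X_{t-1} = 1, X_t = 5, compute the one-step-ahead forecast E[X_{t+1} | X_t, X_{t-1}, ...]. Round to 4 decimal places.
E[X_{t+1} \mid \mathcal F_t] = 0.8960

For an AR(p) model X_t = c + sum_i phi_i X_{t-i} + eps_t, the
one-step-ahead conditional mean is
  E[X_{t+1} | X_t, ...] = c + sum_i phi_i X_{t+1-i}.
Substitute known values:
  E[X_{t+1} | ...] = -1 + (0.181) * (5) + (0.508) * (1) + (0.161) * (3)
                   = 0.8960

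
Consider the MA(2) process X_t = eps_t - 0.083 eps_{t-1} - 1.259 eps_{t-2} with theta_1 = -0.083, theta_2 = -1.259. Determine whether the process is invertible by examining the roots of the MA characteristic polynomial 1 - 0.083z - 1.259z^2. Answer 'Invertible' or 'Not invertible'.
\text{Not invertible}

The MA(q) characteristic polynomial is P(z) = 1 - 0.083z - 1.259z^2.
Invertibility requires all roots to lie outside the unit circle, i.e. |z| > 1 for every root.
Set 1 + (-0.083) z + (-1.259) z^2 = 0, i.e. a z^2 + b z + c = 0 with a = -1.259, b = -0.083, c = 1.
Discriminant D = b^2 - 4ac = (-0.083)^2 - 4*(-1.259)*1 = 0.006889 - (-5.036) = 5.042889.
D >= 0, so the roots are real: z = (-b +/- sqrt(D)) / (2a) = (0.083 +/- 2.245638) / (-2.518).
  z_1 = (0.083 + 2.245638) / (-2.518) = -0.9248,   |z_1| = 0.9248.
  z_2 = (0.083 - 2.245638) / (-2.518) = 0.8589,   |z_2| = 0.8589.
Moduli of all roots: 0.9248, 0.8589.
All moduli strictly greater than 1? No.
Verdict: Not invertible.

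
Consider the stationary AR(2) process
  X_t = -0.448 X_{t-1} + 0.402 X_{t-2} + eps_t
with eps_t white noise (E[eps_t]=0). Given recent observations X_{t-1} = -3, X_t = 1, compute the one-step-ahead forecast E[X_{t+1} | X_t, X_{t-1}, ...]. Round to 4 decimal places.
E[X_{t+1} \mid \mathcal F_t] = -1.6540

For an AR(p) model X_t = c + sum_i phi_i X_{t-i} + eps_t, the
one-step-ahead conditional mean is
  E[X_{t+1} | X_t, ...] = c + sum_i phi_i X_{t+1-i}.
Substitute known values:
  E[X_{t+1} | ...] = (-0.448) * (1) + (0.402) * (-3)
                   = -1.6540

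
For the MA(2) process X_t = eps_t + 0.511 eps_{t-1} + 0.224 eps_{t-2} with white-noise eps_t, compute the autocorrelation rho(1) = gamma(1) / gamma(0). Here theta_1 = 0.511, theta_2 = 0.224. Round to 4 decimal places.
\rho(1) = 0.4770

For an MA(q) process with theta_0 = 1, the autocovariance is
  gamma(k) = sigma^2 * sum_{i=0..q-k} theta_i * theta_{i+k},
and rho(k) = gamma(k) / gamma(0). Sigma^2 cancels.
  numerator   = (1)*(0.511) + (0.511)*(0.224) = 0.625464.
  denominator = (1)^2 + (0.511)^2 + (0.224)^2 = 1.311297.
  rho(1) = 0.625464 / 1.311297 = 0.4770.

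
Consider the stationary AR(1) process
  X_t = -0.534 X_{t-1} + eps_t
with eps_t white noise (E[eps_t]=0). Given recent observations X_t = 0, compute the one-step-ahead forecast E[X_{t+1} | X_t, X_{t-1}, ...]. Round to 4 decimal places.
E[X_{t+1} \mid \mathcal F_t] = 0.0000

For an AR(p) model X_t = c + sum_i phi_i X_{t-i} + eps_t, the
one-step-ahead conditional mean is
  E[X_{t+1} | X_t, ...] = c + sum_i phi_i X_{t+1-i}.
Substitute known values:
  E[X_{t+1} | ...] = (-0.534) * (0)
                   = 0.0000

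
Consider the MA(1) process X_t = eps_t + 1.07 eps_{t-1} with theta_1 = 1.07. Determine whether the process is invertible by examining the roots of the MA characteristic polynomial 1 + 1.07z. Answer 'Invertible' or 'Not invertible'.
\text{Not invertible}

The MA(q) characteristic polynomial is P(z) = 1 + 1.07z.
Invertibility requires all roots to lie outside the unit circle, i.e. |z| > 1 for every root.
This is linear in z: 1 + (1.07) z = 0  =>  z = -1/(1.07) = -0.934579,  |z| = 0.934579.
Moduli of all roots: 0.9346.
All moduli strictly greater than 1? No.
Verdict: Not invertible.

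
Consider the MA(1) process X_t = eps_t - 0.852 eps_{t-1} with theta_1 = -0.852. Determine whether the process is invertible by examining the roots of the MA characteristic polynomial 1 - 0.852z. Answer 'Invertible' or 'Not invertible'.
\text{Invertible}

The MA(q) characteristic polynomial is P(z) = 1 - 0.852z.
Invertibility requires all roots to lie outside the unit circle, i.e. |z| > 1 for every root.
This is linear in z: 1 + (-0.852) z = 0  =>  z = -1/(-0.852) = 1.173709,  |z| = 1.173709.
Moduli of all roots: 1.1737.
All moduli strictly greater than 1? Yes.
Verdict: Invertible.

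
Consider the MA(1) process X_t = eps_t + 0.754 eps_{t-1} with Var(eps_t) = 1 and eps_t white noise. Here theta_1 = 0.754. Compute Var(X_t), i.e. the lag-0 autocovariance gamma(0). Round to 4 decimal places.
\gamma(0) = 1.5685

For an MA(q) process X_t = eps_t + sum_i theta_i eps_{t-i} with
Var(eps_t) = sigma^2, the variance is
  gamma(0) = sigma^2 * (1 + sum_i theta_i^2).
  sum_i theta_i^2 = (0.754)^2 = 0.568516.
  gamma(0) = 1 * (1 + 0.568516) = 1 * 1.568516 = 1.568516, which rounds to 1.5685.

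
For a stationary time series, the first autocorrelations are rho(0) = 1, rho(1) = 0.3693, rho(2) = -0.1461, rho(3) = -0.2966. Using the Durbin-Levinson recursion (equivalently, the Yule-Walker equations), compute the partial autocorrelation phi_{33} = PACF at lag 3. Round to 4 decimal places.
\phi_{33} = -0.1351

The PACF at lag k is phi_{kk}, the last component of the solution
to the Yule-Walker system G_k phi = r_k where
  (G_k)_{ij} = rho(|i - j|), (r_k)_i = rho(i), i,j = 1..k.
Equivalently, Durbin-Levinson gives phi_{kk} iteratively:
  phi_{11} = rho(1)
  phi_{kk} = [rho(k) - sum_{j=1..k-1} phi_{k-1,j} rho(k-j)]
            / [1 - sum_{j=1..k-1} phi_{k-1,j} rho(j)],
  phi_{k,j} = phi_{k-1,j} - phi_{kk} phi_{k-1,k-j},  j = 1..k-1.
Step k = 1:
  phi_11 = rho(1) = 0.3693.
Step k = 2:
  phi_22 = [rho(2) - phi_11 rho(1)] / [1 - phi_11 rho(1)] = [-0.1461 - (0.3693)(0.3693)] / [1 - (0.3693)(0.3693)]
         = -0.28248249 / 0.86361751 = -0.327092.
  Update: phi_21 = phi_11 - phi_22 phi_11 = 0.3693 - (-0.327092)(0.3693) = 0.490095.
Step k = 3:
  phi_33 = [rho(3) - phi_21 rho(2) - phi_22 rho(1)] / [1 - phi_21 rho(1) - phi_22 rho(2)]
    numerator   = -0.2966 - (0.490095)(-0.1461) - (-0.327092)(0.3693) = -0.10420198
    denominator = 1 - (0.490095)(0.3693) - (-0.327092)(-0.1461) = 0.77121971
  phi_33 = -0.10420198 / 0.77121971 = -0.1351.
Therefore phi_{33} = -0.1351.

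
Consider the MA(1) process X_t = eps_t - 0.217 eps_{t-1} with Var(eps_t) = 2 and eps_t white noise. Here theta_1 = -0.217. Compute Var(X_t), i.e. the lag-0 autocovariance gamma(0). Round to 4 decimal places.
\gamma(0) = 2.0942

For an MA(q) process X_t = eps_t + sum_i theta_i eps_{t-i} with
Var(eps_t) = sigma^2, the variance is
  gamma(0) = sigma^2 * (1 + sum_i theta_i^2).
  sum_i theta_i^2 = (-0.217)^2 = 0.047089.
  gamma(0) = 2 * (1 + 0.047089) = 2 * 1.047089 = 2.094178, which rounds to 2.0942.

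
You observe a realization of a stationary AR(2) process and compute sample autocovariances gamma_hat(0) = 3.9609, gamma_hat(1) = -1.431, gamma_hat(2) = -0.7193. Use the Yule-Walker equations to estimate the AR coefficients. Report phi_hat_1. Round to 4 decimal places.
\hat\phi_{1} = -0.4910

The Yule-Walker equations for an AR(p) process read, in matrix form,
  Gamma_p phi = r_p,   with   (Gamma_p)_{ij} = gamma(|i - j|),
                       (r_p)_i = gamma(i),   i,j = 1..p.
Substitute the sample gammas (Toeplitz matrix and right-hand side of size 2):
  Gamma_p = [[3.9609, -1.431], [-1.431, 3.9609]]
  r_p     = [-1.431, -0.7193]
Written out:
  3.9609 phi_1 - 1.431 phi_2 = -1.431
  -1.431 phi_1 + 3.9609 phi_2 = -0.7193
Solve by Cramer's rule:
  det = gamma(0)^2 - gamma(1)^2 = (3.9609)^2 - (-1.431)^2 = 15.68872881 - 2.047761 = 13.64096781
  phi_hat_1 = [gamma(1) gamma(0) - gamma(1) gamma(2)] / det = [(-1.431)(3.9609) - (-1.431)(-0.7193)] / 13.64096781 = -6.6973662 / 13.64096781 = -0.491
  phi_hat_2 = [gamma(0) gamma(2) - gamma(1)^2] / det = [(3.9609)(-0.7193) - (-1.431)^2] / 13.64096781 = -4.89683637 / 13.64096781 = -0.359
So phi_hat = [-0.4910, -0.3590].
Therefore phi_hat_1 = -0.4910.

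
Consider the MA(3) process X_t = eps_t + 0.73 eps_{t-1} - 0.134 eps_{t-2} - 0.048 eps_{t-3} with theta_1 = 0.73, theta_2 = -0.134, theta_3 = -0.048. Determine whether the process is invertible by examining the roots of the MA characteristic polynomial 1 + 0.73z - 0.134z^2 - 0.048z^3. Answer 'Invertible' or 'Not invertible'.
\text{Invertible}

The MA(q) characteristic polynomial is P(z) = 1 + 0.73z - 0.134z^2 - 0.048z^3.
Invertibility requires all roots to lie outside the unit circle, i.e. |z| > 1 for every root.
Degree 3: look for a simple real root z0 first, then factor out (1 - z/z0) and solve the remaining quadratic.
Testing z0 = -5: P(-5) = 1 + (0.73)(-5) + (-0.134)(-5)^2 + (-0.048)(-5)^3
  = 1 + (-3.65) + (-3.35) + (6) = 0.  So z_0 = -5 is a root, |z_0| = 5.
Divide out the factor (1 + 0.2 z) = (1 - z/z0) (since 1/z0 = -0.2):
  P(z) = (1 + 0.2 z)(1 + (0.53) z + (-0.24) z^2)
  [check: z-coef 0.53 - (-0.2) = 0.73; z^2-coef -0.24 - (-0.2)(0.53) = -0.134; z^3-coef -(-0.2)(-0.24) = -0.048.]
Remaining roots from the quadratic factor 1 + (0.53) z + (-0.24) z^2:
  Set 1 + (0.53) z + (-0.24) z^2 = 0, i.e. a z^2 + b z + c = 0 with a = -0.24, b = 0.53, c = 1.
  Discriminant D = b^2 - 4ac = (0.53)^2 - 4*(-0.24)*1 = 0.2809 - (-0.96) = 1.2409.
  D >= 0, so the roots are real: z = (-b +/- sqrt(D)) / (2a) = (-0.53 +/- 1.113957) / (-0.48).
    z_1 = (-0.53 + 1.113957) / (-0.48) = -1.2166,   |z_1| = 1.2166.
    z_2 = (-0.53 - 1.113957) / (-0.48) = 3.4249,   |z_2| = 3.4249.
Moduli of all roots: 5.0000, 1.2166, 3.4249.
All moduli strictly greater than 1? Yes.
Verdict: Invertible.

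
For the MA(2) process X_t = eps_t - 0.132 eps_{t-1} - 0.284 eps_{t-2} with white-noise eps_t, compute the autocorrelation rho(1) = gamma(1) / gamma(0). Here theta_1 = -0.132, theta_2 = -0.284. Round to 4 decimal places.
\rho(1) = -0.0861

For an MA(q) process with theta_0 = 1, the autocovariance is
  gamma(k) = sigma^2 * sum_{i=0..q-k} theta_i * theta_{i+k},
and rho(k) = gamma(k) / gamma(0). Sigma^2 cancels.
  numerator   = (1)*(-0.132) + (-0.132)*(-0.284) = -0.094512.
  denominator = (1)^2 + (-0.132)^2 + (-0.284)^2 = 1.09808.
  rho(1) = -0.094512 / 1.09808 = -0.0861.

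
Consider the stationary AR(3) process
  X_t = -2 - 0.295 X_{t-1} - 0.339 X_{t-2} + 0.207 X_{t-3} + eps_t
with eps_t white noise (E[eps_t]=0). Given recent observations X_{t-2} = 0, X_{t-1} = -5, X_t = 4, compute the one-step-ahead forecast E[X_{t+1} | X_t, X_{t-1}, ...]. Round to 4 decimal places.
E[X_{t+1} \mid \mathcal F_t] = -1.4850

For an AR(p) model X_t = c + sum_i phi_i X_{t-i} + eps_t, the
one-step-ahead conditional mean is
  E[X_{t+1} | X_t, ...] = c + sum_i phi_i X_{t+1-i}.
Substitute known values:
  E[X_{t+1} | ...] = -2 + (-0.295) * (4) + (-0.339) * (-5) + (0.207) * (0)
                   = -1.4850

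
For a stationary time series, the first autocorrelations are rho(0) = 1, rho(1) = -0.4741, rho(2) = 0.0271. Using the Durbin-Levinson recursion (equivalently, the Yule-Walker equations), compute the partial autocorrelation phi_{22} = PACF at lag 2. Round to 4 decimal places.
\phi_{22} = -0.2550

The PACF at lag k is phi_{kk}, the last component of the solution
to the Yule-Walker system G_k phi = r_k where
  (G_k)_{ij} = rho(|i - j|), (r_k)_i = rho(i), i,j = 1..k.
Equivalently, Durbin-Levinson gives phi_{kk} iteratively:
  phi_{11} = rho(1)
  phi_{kk} = [rho(k) - sum_{j=1..k-1} phi_{k-1,j} rho(k-j)]
            / [1 - sum_{j=1..k-1} phi_{k-1,j} rho(j)],
  phi_{k,j} = phi_{k-1,j} - phi_{kk} phi_{k-1,k-j},  j = 1..k-1.
Step k = 1:
  phi_11 = rho(1) = -0.4741.
Step k = 2:
  phi_22 = [rho(2) - phi_11 rho(1)] / [1 - phi_11 rho(1)] = [0.0271 - (-0.4741)(-0.4741)] / [1 - (-0.4741)(-0.4741)]
         = -0.19767081 / 0.77522919 = -0.255.
Therefore phi_{22} = -0.2550.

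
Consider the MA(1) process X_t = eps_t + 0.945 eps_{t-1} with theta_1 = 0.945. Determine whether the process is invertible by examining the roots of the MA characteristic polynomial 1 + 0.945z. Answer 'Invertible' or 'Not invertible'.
\text{Invertible}

The MA(q) characteristic polynomial is P(z) = 1 + 0.945z.
Invertibility requires all roots to lie outside the unit circle, i.e. |z| > 1 for every root.
This is linear in z: 1 + (0.945) z = 0  =>  z = -1/(0.945) = -1.058201,  |z| = 1.058201.
Moduli of all roots: 1.0582.
All moduli strictly greater than 1? Yes.
Verdict: Invertible.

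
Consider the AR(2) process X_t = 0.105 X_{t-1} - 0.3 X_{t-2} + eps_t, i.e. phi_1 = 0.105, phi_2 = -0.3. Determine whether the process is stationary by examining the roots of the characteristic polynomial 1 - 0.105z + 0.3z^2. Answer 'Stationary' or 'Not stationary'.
\text{Stationary}

The AR(p) characteristic polynomial is P(z) = 1 - 0.105z + 0.3z^2.
Stationarity requires all roots to lie outside the unit circle, i.e. |z| > 1 for every root.
Set 1 + (-0.105) z + (0.3) z^2 = 0, i.e. a z^2 + b z + c = 0 with a = 0.3, b = -0.105, c = 1.
Discriminant D = b^2 - 4ac = (-0.105)^2 - 4*(0.3)*1 = 0.011025 - (1.2) = -1.188975.
D < 0, so the roots are the complex-conjugate pair z = (-b +/- i sqrt(-D)) / (2a) = 0.175 +/- 1.8173i.
For a conjugate pair |z|^2 = z * conj(z) = (product of roots) = c/a = 1/(0.3) = 3.333333, so |z| = sqrt(3.333333) = 1.8257 for both roots.
Moduli of all roots: 1.8257, 1.8257.
All moduli strictly greater than 1? Yes.
Verdict: Stationary.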